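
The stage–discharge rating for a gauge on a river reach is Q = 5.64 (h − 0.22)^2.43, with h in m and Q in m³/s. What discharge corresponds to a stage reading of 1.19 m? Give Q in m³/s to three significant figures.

Q = 5.64 × (1.19 − 0.22)^2.43 = 5.64 × 0.97^2.43 = 5.238 m³/s

5.24 m³/s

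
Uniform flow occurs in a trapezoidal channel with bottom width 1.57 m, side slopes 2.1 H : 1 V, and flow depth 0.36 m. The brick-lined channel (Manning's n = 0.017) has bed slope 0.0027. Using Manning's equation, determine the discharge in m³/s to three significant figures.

1.04 m³/s

A = (b + z·y)·y = (1.57 + 2.1×0.36)×0.36 = 0.8374 m²
P = b + 2y√(1+z²) = 1.57 + 2×0.36×√(1+2.1²) = 3.245 m
R = A/P = 0.8374/3.245 = 0.2581 m
Q = (1/n)·A·R^(2/3)·S^(1/2) = (1/0.017) × 0.8374 × 0.2581^(2/3) × 0.0027^(1/2) = 1.037 m³/s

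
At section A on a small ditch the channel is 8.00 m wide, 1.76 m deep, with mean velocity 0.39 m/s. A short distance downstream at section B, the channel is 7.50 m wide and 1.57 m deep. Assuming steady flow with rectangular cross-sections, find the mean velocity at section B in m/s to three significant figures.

0.466 m/s

Q = A₁V₁ = (8.00×1.76) × 0.39 = 5.491 m³/s
A₂ = 7.50 × 1.57 = 11.78 m²
V₂ = Q/A₂ = 5.491/11.78 = 0.4663 m/s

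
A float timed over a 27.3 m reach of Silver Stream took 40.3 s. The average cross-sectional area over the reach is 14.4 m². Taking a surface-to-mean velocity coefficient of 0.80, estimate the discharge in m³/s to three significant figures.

7.80 m³/s

v_surface = L / t̄ = 27.3 / 40.3 = 0.6774 m/s
v_mean = 0.80 × 0.6774 = 0.5419 m/s
Q = A × v_mean = 14.4 × 0.5419 = 7.804 m³/s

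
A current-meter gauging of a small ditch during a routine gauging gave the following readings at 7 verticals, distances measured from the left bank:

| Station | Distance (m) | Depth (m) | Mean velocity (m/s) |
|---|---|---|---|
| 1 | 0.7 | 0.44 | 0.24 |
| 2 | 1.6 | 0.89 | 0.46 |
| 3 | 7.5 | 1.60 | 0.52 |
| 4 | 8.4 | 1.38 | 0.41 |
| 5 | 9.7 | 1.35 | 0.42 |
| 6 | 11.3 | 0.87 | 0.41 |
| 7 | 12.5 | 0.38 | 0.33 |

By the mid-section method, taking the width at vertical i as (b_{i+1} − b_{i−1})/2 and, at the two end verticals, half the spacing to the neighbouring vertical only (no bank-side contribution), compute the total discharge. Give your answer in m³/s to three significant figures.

w_1 = (1.6 − 0.7)/2 = 0.45 m; q_1 = 0.24 × 0.44 × 0.45 = 0.04752 m³/s
w_2 = (7.5 − 0.7)/2 = 3.4 m; q_2 = 0.46 × 0.89 × 3.4 = 1.392 m³/s
w_3 = (8.4 − 1.6)/2 = 3.4 m; q_3 = 0.52 × 1.60 × 3.4 = 2.829 m³/s
w_4 = (9.7 − 7.5)/2 = 1.1 m; q_4 = 0.41 × 1.38 × 1.1 = 0.6224 m³/s
w_5 = (11.3 − 8.4)/2 = 1.45 m; q_5 = 0.42 × 1.35 × 1.45 = 0.8222 m³/s
w_6 = (12.5 − 9.7)/2 = 1.4 m; q_6 = 0.41 × 0.87 × 1.4 = 0.4994 m³/s
w_7 = (12.5 − 11.3)/2 = 0.6 m; q_7 = 0.33 × 0.38 × 0.6 = 0.07524 m³/s
Q = Σ qᵢ = 6.287 m³/s

6.29 m³/s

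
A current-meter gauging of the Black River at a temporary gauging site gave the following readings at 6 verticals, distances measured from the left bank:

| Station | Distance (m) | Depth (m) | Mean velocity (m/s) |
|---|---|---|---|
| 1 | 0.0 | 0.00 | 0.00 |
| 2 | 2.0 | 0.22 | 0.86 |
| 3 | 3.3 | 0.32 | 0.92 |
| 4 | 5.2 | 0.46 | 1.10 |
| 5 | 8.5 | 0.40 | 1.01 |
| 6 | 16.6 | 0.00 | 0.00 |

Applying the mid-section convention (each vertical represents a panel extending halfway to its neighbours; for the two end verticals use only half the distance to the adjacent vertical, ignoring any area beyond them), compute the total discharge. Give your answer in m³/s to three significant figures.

w_2 = (3.3 − 0.0)/2 = 1.65 m; q_2 = 0.86 × 0.22 × 1.65 = 0.3122 m³/s
w_3 = (5.2 − 2.0)/2 = 1.6 m; q_3 = 0.92 × 0.32 × 1.6 = 0.4710 m³/s
w_4 = (8.5 − 3.3)/2 = 2.6 m; q_4 = 1.10 × 0.46 × 2.6 = 1.316 m³/s
w_5 = (16.6 − 5.2)/2 = 5.7 m; q_5 = 1.01 × 0.40 × 5.7 = 2.303 m³/s
Stations 1, 6 contribute zero (depth or velocity is 0).
Q = Σ qᵢ = 4.402 m³/s

4.40 m³/s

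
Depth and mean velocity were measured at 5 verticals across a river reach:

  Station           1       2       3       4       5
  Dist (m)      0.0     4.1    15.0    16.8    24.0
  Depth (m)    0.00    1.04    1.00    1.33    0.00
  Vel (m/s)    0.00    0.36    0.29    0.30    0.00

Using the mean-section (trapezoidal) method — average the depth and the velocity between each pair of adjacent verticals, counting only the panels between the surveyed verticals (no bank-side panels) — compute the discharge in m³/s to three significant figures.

5.33 m³/s

Panel 1-2: Δb = 4.1 m, d̄ = (0.00+1.04)/2 = 0.52, v̄ = (0.00+0.36)/2 = 0.18 → q = 4.1×0.52×0.18 = 0.3838 m³/s
Panel 2-3: Δb = 10.9 m, d̄ = (1.04+1.00)/2 = 1.02, v̄ = (0.36+0.29)/2 = 0.325 → q = 10.9×1.02×0.325 = 3.613 m³/s
Panel 3-4: Δb = 1.8 m, d̄ = (1.00+1.33)/2 = 1.165, v̄ = (0.29+0.30)/2 = 0.295 → q = 1.8×1.165×0.295 = 0.6186 m³/s
Panel 4-5: Δb = 7.2 m, d̄ = (1.33+0.00)/2 = 0.665, v̄ = (0.30+0.00)/2 = 0.15 → q = 7.2×0.665×0.15 = 0.7182 m³/s
Q = Σ q = 5.334 m³/s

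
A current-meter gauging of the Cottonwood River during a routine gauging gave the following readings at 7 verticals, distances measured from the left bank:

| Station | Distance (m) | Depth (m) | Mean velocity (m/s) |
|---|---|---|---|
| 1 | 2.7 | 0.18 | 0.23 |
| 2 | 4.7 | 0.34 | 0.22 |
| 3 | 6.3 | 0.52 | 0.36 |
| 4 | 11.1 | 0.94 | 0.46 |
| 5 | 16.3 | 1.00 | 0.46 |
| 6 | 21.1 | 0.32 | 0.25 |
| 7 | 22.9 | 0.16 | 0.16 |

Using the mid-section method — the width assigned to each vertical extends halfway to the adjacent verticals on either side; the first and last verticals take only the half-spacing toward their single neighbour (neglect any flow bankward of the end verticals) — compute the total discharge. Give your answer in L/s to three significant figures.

5520 L/s

w_1 = (4.7 − 2.7)/2 = 1 m; q_1 = 0.23 × 0.18 × 1 = 0.04140 m³/s
w_2 = (6.3 − 2.7)/2 = 1.8 m; q_2 = 0.22 × 0.34 × 1.8 = 0.1346 m³/s
w_3 = (11.1 − 4.7)/2 = 3.2 m; q_3 = 0.36 × 0.52 × 3.2 = 0.5990 m³/s
w_4 = (16.3 − 6.3)/2 = 5 m; q_4 = 0.46 × 0.94 × 5 = 2.162 m³/s
w_5 = (21.1 − 11.1)/2 = 5 m; q_5 = 0.46 × 1.00 × 5 = 2.300 m³/s
w_6 = (22.9 − 16.3)/2 = 3.3 m; q_6 = 0.25 × 0.32 × 3.3 = 0.2640 m³/s
w_7 = (22.9 − 21.1)/2 = 0.9 m; q_7 = 0.16 × 0.16 × 0.9 = 0.02304 m³/s
Q = Σ qᵢ = 5.524 m³/s
= 5.524 × 1000 = 5524 L/s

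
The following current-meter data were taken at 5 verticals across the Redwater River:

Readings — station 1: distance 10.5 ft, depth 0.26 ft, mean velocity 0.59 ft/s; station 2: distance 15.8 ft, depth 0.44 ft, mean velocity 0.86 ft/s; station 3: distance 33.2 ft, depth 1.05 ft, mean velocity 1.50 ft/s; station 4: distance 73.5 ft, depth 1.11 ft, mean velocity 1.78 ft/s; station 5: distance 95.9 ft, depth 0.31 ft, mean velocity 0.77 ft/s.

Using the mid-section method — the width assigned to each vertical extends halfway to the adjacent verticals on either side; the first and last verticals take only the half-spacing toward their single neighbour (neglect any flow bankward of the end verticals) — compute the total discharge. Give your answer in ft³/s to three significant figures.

w_1 = (15.8 − 10.5)/2 = 2.65 ft; q_1 = 0.59 × 0.26 × 2.65 = 0.4065 ft³/s
w_2 = (33.2 − 10.5)/2 = 11.35 ft; q_2 = 0.86 × 0.44 × 11.35 = 4.295 ft³/s
w_3 = (73.5 − 15.8)/2 = 28.85 ft; q_3 = 1.50 × 1.05 × 28.85 = 45.44 ft³/s
w_4 = (95.9 − 33.2)/2 = 31.35 ft; q_4 = 1.78 × 1.11 × 31.35 = 61.94 ft³/s
w_5 = (95.9 − 73.5)/2 = 11.2 ft; q_5 = 0.77 × 0.31 × 11.2 = 2.673 ft³/s
Q = Σ qᵢ = 114.8 ft³/s

115 ft³/s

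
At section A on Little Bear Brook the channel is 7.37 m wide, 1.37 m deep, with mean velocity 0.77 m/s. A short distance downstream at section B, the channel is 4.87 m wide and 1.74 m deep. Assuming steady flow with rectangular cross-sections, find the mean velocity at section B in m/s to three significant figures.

0.917 m/s

Q = A₁V₁ = (7.37×1.37) × 0.77 = 7.775 m³/s
A₂ = 4.87 × 1.74 = 8.474 m²
V₂ = Q/A₂ = 7.775/8.474 = 0.9175 m/s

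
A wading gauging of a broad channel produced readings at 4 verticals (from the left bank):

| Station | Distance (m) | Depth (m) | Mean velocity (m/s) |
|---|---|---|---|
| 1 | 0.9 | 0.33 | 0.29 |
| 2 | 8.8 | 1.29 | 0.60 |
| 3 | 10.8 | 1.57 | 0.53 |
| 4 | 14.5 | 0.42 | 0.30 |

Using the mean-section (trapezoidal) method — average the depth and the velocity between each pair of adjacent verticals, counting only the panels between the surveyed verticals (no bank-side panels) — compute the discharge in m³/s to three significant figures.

5.99 m³/s

Panel 1-2: Δb = 7.9 m, d̄ = (0.33+1.29)/2 = 0.81, v̄ = (0.29+0.60)/2 = 0.445 → q = 7.9×0.81×0.445 = 2.848 m³/s
Panel 2-3: Δb = 2 m, d̄ = (1.29+1.57)/2 = 1.43, v̄ = (0.60+0.53)/2 = 0.565 → q = 2×1.43×0.565 = 1.616 m³/s
Panel 3-4: Δb = 3.7 m, d̄ = (1.57+0.42)/2 = 0.995, v̄ = (0.53+0.30)/2 = 0.415 → q = 3.7×0.995×0.415 = 1.528 m³/s
Q = Σ q = 5.991 m³/s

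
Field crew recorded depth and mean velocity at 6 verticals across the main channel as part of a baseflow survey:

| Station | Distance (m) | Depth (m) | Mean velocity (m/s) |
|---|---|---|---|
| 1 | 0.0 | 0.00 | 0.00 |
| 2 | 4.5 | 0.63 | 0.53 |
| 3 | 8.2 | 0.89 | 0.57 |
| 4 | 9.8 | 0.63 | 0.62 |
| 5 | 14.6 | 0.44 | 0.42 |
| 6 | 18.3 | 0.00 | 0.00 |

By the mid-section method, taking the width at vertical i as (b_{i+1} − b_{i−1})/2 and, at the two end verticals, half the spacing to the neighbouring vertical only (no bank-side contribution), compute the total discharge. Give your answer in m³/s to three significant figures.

4.75 m³/s

w_2 = (8.2 − 0.0)/2 = 4.1 m; q_2 = 0.53 × 0.63 × 4.1 = 1.369 m³/s
w_3 = (9.8 − 4.5)/2 = 2.65 m; q_3 = 0.57 × 0.89 × 2.65 = 1.344 m³/s
w_4 = (14.6 − 8.2)/2 = 3.2 m; q_4 = 0.62 × 0.63 × 3.2 = 1.250 m³/s
w_5 = (18.3 − 9.8)/2 = 4.25 m; q_5 = 0.42 × 0.44 × 4.25 = 0.7854 m³/s
Stations 1, 6 contribute zero (depth or velocity is 0).
Q = Σ qᵢ = 4.749 m³/s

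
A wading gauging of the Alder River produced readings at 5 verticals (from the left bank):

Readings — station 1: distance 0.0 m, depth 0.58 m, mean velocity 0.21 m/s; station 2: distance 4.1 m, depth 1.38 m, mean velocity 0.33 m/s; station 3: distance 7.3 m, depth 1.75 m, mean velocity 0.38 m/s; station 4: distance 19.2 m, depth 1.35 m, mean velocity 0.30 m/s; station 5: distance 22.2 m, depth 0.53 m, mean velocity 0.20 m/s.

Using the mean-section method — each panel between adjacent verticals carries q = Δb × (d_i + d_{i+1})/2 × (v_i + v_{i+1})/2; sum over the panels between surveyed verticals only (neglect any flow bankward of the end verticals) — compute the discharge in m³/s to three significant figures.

9.84 m³/s

Panel 1-2: Δb = 4.1 m, d̄ = (0.58+1.38)/2 = 0.98, v̄ = (0.21+0.33)/2 = 0.27 → q = 4.1×0.98×0.27 = 1.085 m³/s
Panel 2-3: Δb = 3.2 m, d̄ = (1.38+1.75)/2 = 1.565, v̄ = (0.33+0.38)/2 = 0.355 → q = 3.2×1.565×0.355 = 1.778 m³/s
Panel 3-4: Δb = 11.9 m, d̄ = (1.75+1.35)/2 = 1.55, v̄ = (0.38+0.30)/2 = 0.34 → q = 11.9×1.55×0.34 = 6.271 m³/s
Panel 4-5: Δb = 3 m, d̄ = (1.35+0.53)/2 = 0.94, v̄ = (0.30+0.20)/2 = 0.25 → q = 3×0.94×0.25 = 0.7050 m³/s
Q = Σ q = 9.839 m³/s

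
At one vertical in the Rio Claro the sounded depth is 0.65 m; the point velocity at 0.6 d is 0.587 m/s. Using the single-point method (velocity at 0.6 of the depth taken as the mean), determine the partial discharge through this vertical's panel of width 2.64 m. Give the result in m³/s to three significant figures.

1.01 m³/s

v̄ = v₀.₆ = 0.587 m/s
q = v̄ × d × w = 0.5870 × 0.65 × 2.64 = 1.007 m³/s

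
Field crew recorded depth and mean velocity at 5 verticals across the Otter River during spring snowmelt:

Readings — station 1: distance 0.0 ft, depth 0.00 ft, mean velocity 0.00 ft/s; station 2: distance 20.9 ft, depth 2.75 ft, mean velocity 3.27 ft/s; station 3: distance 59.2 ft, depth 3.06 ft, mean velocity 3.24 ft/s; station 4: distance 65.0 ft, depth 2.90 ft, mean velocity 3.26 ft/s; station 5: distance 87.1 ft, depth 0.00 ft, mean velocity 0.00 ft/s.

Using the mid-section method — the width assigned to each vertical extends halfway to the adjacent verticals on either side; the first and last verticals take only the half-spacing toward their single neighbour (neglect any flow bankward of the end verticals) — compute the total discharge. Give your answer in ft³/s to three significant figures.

w_2 = (59.2 − 0.0)/2 = 29.6 ft; q_2 = 3.27 × 2.75 × 29.6 = 266.2 ft³/s
w_3 = (65.0 − 20.9)/2 = 22.05 ft; q_3 = 3.24 × 3.06 × 22.05 = 218.6 ft³/s
w_4 = (87.1 − 59.2)/2 = 13.95 ft; q_4 = 3.26 × 2.90 × 13.95 = 131.9 ft³/s
Stations 1, 5 contribute zero (depth or velocity is 0).
Q = Σ qᵢ = 616.7 ft³/s

617 ft³/s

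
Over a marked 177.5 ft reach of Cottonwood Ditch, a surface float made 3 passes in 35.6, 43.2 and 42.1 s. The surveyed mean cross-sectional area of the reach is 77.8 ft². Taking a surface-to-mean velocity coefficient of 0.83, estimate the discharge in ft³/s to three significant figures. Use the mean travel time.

284 ft³/s

t̄ = (35.6 + 43.2 + 42.1) / 3 = 40.3 s
v_surface = L / t̄ = 177.5 / 40.3 = 4.404 ft/s
v_mean = 0.83 × 4.404 = 3.656 ft/s
Q = A × v_mean = 77.8 × 3.656 = 284.4 ft³/s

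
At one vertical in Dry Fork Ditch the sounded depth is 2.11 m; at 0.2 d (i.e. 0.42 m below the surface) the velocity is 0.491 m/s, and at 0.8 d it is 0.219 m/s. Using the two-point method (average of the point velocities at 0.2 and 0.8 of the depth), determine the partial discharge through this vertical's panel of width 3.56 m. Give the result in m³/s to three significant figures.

2.67 m³/s

v̄ = (0.491 + 0.219) / 2 = 0.3550 m/s
q = v̄ × d × w = 0.3550 × 2.11 × 3.56 = 2.667 m³/s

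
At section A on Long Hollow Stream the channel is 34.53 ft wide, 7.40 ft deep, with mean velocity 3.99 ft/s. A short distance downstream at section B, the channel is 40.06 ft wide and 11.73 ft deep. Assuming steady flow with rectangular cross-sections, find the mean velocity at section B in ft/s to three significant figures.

2.17 ft/s

Q = A₁V₁ = (34.53×7.40) × 3.99 = 1020 ft³/s
A₂ = 40.06 × 11.73 = 469.9 ft²
V₂ = Q/A₂ = 1020/469.9 = 2.170 ft/s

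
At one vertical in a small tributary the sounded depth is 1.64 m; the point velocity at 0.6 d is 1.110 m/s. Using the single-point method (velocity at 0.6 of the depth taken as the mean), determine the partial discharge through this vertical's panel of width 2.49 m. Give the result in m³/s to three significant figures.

v̄ = v₀.₆ = 1.110 m/s
q = v̄ × d × w = 1.110 × 1.64 × 2.49 = 4.533 m³/s

4.53 m³/s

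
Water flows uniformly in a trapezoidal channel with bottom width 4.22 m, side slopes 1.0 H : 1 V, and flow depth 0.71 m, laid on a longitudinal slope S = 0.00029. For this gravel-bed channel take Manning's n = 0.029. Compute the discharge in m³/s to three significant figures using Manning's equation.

A = (b + z·y)·y = (4.22 + 1.0×0.71)×0.71 = 3.500 m²
P = b + 2y√(1+z²) = 4.22 + 2×0.71×√(1+1.0²) = 6.228 m
R = A/P = 3.500/6.228 = 0.5620 m
Q = (1/n)·A·R^(2/3)·S^(1/2) = (1/0.029) × 3.500 × 0.5620^(2/3) × 0.00029^(1/2) = 1.400 m³/s

1.40 m³/s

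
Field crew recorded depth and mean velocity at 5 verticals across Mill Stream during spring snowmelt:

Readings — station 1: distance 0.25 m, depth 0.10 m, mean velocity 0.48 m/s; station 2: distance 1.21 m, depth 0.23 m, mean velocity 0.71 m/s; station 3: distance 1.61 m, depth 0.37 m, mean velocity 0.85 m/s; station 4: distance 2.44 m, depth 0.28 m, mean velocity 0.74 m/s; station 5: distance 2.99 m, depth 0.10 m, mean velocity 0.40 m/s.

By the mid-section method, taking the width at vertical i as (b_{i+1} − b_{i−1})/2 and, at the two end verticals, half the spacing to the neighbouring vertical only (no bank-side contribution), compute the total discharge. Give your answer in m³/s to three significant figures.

0.481 m³/s

w_1 = (1.21 − 0.25)/2 = 0.48 m; q_1 = 0.48 × 0.10 × 0.48 = 0.02304 m³/s
w_2 = (1.61 − 0.25)/2 = 0.68 m; q_2 = 0.71 × 0.23 × 0.68 = 0.1110 m³/s
w_3 = (2.44 − 1.21)/2 = 0.615 m; q_3 = 0.85 × 0.37 × 0.615 = 0.1934 m³/s
w_4 = (2.99 − 1.61)/2 = 0.69 m; q_4 = 0.74 × 0.28 × 0.69 = 0.1430 m³/s
w_5 = (2.99 − 2.44)/2 = 0.275 m; q_5 = 0.40 × 0.10 × 0.275 = 0.01100 m³/s
Q = Σ qᵢ = 0.4815 m³/s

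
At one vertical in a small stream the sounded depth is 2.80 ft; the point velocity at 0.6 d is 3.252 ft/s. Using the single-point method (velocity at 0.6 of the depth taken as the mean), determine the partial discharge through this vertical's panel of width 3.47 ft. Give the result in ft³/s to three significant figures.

31.6 ft³/s

v̄ = v₀.₆ = 3.252 ft/s
q = v̄ × d × w = 3.252 × 2.80 × 3.47 = 31.60 ft³/s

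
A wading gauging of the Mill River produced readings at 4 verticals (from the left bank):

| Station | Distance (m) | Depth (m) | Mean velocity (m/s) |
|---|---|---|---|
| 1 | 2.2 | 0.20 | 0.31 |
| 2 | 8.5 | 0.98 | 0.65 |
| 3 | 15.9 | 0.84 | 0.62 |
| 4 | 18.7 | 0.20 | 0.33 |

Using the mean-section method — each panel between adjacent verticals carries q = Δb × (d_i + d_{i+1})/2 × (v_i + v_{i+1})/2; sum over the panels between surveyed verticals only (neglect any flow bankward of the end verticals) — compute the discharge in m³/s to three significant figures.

Panel 1-2: Δb = 6.3 m, d̄ = (0.20+0.98)/2 = 0.59, v̄ = (0.31+0.65)/2 = 0.48 → q = 6.3×0.59×0.48 = 1.784 m³/s
Panel 2-3: Δb = 7.4 m, d̄ = (0.98+0.84)/2 = 0.91, v̄ = (0.65+0.62)/2 = 0.635 → q = 7.4×0.91×0.635 = 4.276 m³/s
Panel 3-4: Δb = 2.8 m, d̄ = (0.84+0.20)/2 = 0.52, v̄ = (0.62+0.33)/2 = 0.475 → q = 2.8×0.52×0.475 = 0.6916 m³/s
Q = Σ q = 6.752 m³/s

6.75 m³/s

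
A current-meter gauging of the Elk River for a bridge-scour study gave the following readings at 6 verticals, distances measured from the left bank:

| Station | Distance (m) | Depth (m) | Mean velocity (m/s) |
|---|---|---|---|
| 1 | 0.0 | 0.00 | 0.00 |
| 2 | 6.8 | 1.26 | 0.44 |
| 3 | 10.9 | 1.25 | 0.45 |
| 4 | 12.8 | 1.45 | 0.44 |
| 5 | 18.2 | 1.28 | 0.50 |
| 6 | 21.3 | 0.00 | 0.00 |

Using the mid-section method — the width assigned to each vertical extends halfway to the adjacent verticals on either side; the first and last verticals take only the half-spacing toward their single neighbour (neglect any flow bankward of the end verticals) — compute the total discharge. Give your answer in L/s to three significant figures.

9760 L/s

w_2 = (10.9 − 0.0)/2 = 5.45 m; q_2 = 0.44 × 1.26 × 5.45 = 3.021 m³/s
w_3 = (12.8 − 6.8)/2 = 3 m; q_3 = 0.45 × 1.25 × 3 = 1.688 m³/s
w_4 = (18.2 − 10.9)/2 = 3.65 m; q_4 = 0.44 × 1.45 × 3.65 = 2.329 m³/s
w_5 = (21.3 − 12.8)/2 = 4.25 m; q_5 = 0.50 × 1.28 × 4.25 = 2.720 m³/s
Stations 1, 6 contribute zero (depth or velocity is 0).
Q = Σ qᵢ = 9.758 m³/s
= 9.758 × 1000 = 9758 L/s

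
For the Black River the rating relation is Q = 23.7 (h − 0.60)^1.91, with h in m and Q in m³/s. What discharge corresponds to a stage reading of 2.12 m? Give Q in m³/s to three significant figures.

52.7 m³/s

Q = 23.7 × (2.12 − 0.60)^1.91 = 23.7 × 1.52^1.91 = 52.73 m³/s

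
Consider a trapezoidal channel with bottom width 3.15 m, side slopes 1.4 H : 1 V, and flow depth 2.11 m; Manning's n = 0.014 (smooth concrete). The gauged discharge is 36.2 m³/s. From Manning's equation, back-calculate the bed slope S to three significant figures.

0.00117

A = (b + z·y)·y = (3.15 + 1.4×2.11)×2.11 = 12.88 m²
P = b + 2y√(1+z²) = 3.15 + 2×2.11×√(1+1.4²) = 10.41 m
R = A/P = 12.88/10.41 = 1.237 m
S = (Q·n / (1·A·R^(2/3)))² = (36.2×0.014 / (1×12.88×1.152))² = 0.001166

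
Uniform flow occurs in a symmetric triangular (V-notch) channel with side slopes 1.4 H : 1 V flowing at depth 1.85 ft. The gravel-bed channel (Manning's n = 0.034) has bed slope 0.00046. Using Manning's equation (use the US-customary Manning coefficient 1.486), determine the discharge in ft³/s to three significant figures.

3.72 ft³/s

A = z·y² = 1.4×1.85² = 4.792 ft²
P = 2y√(1+z²) = 2×1.85×√(1+1.4²) = 6.366 ft
R = A/P = 4.792/6.366 = 0.7527 ft
Q = (1.486/n)·A·R^(2/3)·S^(1/2) = (1.486/0.034) × 4.792 × 0.7527^(2/3) × 0.00046^(1/2) = 3.717 ft³/s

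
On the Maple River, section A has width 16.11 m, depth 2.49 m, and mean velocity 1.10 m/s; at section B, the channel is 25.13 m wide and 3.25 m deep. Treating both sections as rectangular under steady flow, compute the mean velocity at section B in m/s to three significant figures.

0.540 m/s

Q = A₁V₁ = (16.11×2.49) × 1.10 = 44.13 m³/s
A₂ = 25.13 × 3.25 = 81.67 m²
V₂ = Q/A₂ = 44.13/81.67 = 0.5403 m/s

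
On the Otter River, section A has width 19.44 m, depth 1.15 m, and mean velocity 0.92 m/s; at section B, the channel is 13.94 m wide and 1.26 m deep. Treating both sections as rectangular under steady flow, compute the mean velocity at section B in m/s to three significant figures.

Q = A₁V₁ = (19.44×1.15) × 0.92 = 20.57 m³/s
A₂ = 13.94 × 1.26 = 17.56 m²
V₂ = Q/A₂ = 20.57/17.56 = 1.171 m/s

1.17 m/s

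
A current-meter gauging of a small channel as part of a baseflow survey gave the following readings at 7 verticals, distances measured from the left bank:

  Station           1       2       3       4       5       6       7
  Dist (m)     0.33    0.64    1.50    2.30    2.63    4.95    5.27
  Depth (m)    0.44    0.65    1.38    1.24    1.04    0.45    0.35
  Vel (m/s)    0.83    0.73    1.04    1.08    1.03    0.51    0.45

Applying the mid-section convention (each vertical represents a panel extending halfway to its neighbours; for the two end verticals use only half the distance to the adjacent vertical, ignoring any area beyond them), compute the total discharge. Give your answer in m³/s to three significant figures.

4.03 m³/s

w_1 = (0.64 − 0.33)/2 = 0.155 m; q_1 = 0.83 × 0.44 × 0.155 = 0.05661 m³/s
w_2 = (1.50 − 0.33)/2 = 0.585 m; q_2 = 0.73 × 0.65 × 0.585 = 0.2776 m³/s
w_3 = (2.30 − 0.64)/2 = 0.83 m; q_3 = 1.04 × 1.38 × 0.83 = 1.191 m³/s
w_4 = (2.63 − 1.50)/2 = 0.565 m; q_4 = 1.08 × 1.24 × 0.565 = 0.7566 m³/s
w_5 = (4.95 − 2.30)/2 = 1.325 m; q_5 = 1.03 × 1.04 × 1.325 = 1.419 m³/s
w_6 = (5.27 − 2.63)/2 = 1.32 m; q_6 = 0.51 × 0.45 × 1.32 = 0.3029 m³/s
w_7 = (5.27 − 4.95)/2 = 0.16 m; q_7 = 0.45 × 0.35 × 0.16 = 0.02520 m³/s
Q = Σ qᵢ = 4.030 m³/s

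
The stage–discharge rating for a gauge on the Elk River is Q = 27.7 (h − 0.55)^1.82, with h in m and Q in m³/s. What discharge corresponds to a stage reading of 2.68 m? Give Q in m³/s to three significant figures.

Q = 27.7 × (2.68 − 0.55)^1.82 = 27.7 × 2.13^1.82 = 109.7 m³/s

110 m³/s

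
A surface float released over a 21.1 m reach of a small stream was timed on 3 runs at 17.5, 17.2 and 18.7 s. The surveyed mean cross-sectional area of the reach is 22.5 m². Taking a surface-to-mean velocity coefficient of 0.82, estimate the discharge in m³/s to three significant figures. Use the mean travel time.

t̄ = (17.5 + 17.2 + 18.7) / 3 = 17.8 s
v_surface = L / t̄ = 21.1 / 17.8 = 1.185 m/s
v_mean = 0.82 × 1.185 = 0.9720 m/s
Q = A × v_mean = 22.5 × 0.9720 = 21.87 m³/s

21.9 m³/s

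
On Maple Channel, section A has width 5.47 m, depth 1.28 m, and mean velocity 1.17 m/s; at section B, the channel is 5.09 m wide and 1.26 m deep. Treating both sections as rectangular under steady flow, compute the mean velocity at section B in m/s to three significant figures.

1.28 m/s

Q = A₁V₁ = (5.47×1.28) × 1.17 = 8.192 m³/s
A₂ = 5.09 × 1.26 = 6.413 m²
V₂ = Q/A₂ = 8.192/6.413 = 1.277 m/s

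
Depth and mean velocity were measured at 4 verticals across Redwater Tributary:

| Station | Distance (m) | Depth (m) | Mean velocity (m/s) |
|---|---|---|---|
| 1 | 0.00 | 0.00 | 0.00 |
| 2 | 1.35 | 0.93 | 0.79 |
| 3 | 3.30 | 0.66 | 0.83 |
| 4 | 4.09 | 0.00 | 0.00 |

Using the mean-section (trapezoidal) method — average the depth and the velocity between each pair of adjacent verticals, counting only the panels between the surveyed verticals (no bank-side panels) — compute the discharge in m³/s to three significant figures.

1.61 m³/s

Panel 1-2: Δb = 1.35 m, d̄ = (0.00+0.93)/2 = 0.465, v̄ = (0.00+0.79)/2 = 0.395 → q = 1.35×0.465×0.395 = 0.2480 m³/s
Panel 2-3: Δb = 1.95 m, d̄ = (0.93+0.66)/2 = 0.795, v̄ = (0.79+0.83)/2 = 0.81 → q = 1.95×0.795×0.81 = 1.256 m³/s
Panel 3-4: Δb = 0.79 m, d̄ = (0.66+0.00)/2 = 0.33, v̄ = (0.83+0.00)/2 = 0.415 → q = 0.79×0.33×0.415 = 0.1082 m³/s
Q = Σ q = 1.612 m³/s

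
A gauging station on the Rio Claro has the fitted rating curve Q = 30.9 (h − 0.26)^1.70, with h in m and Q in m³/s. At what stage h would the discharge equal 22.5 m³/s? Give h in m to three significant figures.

h − h₀ = (Q/C)^(1/b) = (22.5/30.9)^(1/1.70) = 0.8298 m
h = 0.26 + 0.8298 = 1.090 m

1.09 m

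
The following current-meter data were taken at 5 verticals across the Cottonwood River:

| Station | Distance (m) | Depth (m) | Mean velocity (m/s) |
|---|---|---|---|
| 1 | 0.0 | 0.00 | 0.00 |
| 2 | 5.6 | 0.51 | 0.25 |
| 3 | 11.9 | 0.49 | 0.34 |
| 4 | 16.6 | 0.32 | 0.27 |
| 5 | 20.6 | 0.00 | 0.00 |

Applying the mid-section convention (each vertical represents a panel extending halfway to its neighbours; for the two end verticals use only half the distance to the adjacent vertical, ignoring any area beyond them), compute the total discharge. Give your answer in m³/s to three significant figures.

2.05 m³/s

w_2 = (11.9 − 0.0)/2 = 5.95 m; q_2 = 0.25 × 0.51 × 5.95 = 0.7586 m³/s
w_3 = (16.6 − 5.6)/2 = 5.5 m; q_3 = 0.34 × 0.49 × 5.5 = 0.9163 m³/s
w_4 = (20.6 − 11.9)/2 = 4.35 m; q_4 = 0.27 × 0.32 × 4.35 = 0.3758 m³/s
Stations 1, 5 contribute zero (depth or velocity is 0).
Q = Σ qᵢ = 2.051 m³/s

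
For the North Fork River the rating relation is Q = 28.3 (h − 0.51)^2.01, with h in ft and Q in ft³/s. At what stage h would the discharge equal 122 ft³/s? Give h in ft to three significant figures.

2.58 ft

h − h₀ = (Q/C)^(1/b) = (122/28.3)^(1/2.01) = 2.069 ft
h = 0.51 + 2.069 = 2.579 ft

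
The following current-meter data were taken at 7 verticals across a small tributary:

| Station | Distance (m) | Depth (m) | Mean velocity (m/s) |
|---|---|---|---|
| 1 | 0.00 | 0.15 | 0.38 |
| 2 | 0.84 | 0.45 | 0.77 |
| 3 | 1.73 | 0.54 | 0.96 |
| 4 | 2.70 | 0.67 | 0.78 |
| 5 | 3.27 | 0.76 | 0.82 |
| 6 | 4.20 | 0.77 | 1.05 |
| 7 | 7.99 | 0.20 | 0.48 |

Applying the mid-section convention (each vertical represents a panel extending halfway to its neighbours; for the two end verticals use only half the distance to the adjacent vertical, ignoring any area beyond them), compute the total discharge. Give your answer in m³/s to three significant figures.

3.77 m³/s

w_1 = (0.84 − 0.00)/2 = 0.42 m; q_1 = 0.38 × 0.15 × 0.42 = 0.02394 m³/s
w_2 = (1.73 − 0.00)/2 = 0.865 m; q_2 = 0.77 × 0.45 × 0.865 = 0.2997 m³/s
w_3 = (2.70 − 0.84)/2 = 0.93 m; q_3 = 0.96 × 0.54 × 0.93 = 0.4821 m³/s
w_4 = (3.27 − 1.73)/2 = 0.77 m; q_4 = 0.78 × 0.67 × 0.77 = 0.4024 m³/s
w_5 = (4.20 − 2.70)/2 = 0.75 m; q_5 = 0.82 × 0.76 × 0.75 = 0.4674 m³/s
w_6 = (7.99 − 3.27)/2 = 2.36 m; q_6 = 1.05 × 0.77 × 2.36 = 1.908 m³/s
w_7 = (7.99 − 4.20)/2 = 1.895 m; q_7 = 0.48 × 0.20 × 1.895 = 0.1819 m³/s
Q = Σ qᵢ = 3.766 m³/s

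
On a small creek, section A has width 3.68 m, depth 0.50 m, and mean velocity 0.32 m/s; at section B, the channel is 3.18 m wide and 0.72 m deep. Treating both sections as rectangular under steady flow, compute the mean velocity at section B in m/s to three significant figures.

0.257 m/s

Q = A₁V₁ = (3.68×0.50) × 0.32 = 0.5888 m³/s
A₂ = 3.18 × 0.72 = 2.290 m²
V₂ = Q/A₂ = 0.5888/2.290 = 0.2572 m/s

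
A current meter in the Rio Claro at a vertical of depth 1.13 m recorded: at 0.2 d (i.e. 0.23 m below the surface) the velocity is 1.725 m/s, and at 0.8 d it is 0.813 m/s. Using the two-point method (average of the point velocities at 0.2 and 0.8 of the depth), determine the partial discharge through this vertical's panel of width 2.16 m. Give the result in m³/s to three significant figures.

v̄ = (1.725 + 0.813) / 2 = 1.269 m/s
q = v̄ × d × w = 1.269 × 1.13 × 2.16 = 3.097 m³/s

3.10 m³/s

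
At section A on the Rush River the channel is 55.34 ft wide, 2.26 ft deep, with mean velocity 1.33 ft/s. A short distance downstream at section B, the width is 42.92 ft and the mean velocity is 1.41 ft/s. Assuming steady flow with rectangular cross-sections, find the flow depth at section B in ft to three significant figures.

2.75 ft

Q = A₁V₁ = (55.34×2.26) × 1.33 = 166.3 ft³/s
d₂ = Q/(b₂ V₂) = 166.3/(42.92×1.41) = 2.749 ft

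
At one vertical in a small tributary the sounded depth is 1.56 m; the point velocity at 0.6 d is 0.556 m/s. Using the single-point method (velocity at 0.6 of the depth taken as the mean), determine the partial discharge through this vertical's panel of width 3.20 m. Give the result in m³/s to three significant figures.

2.78 m³/s

v̄ = v₀.₆ = 0.556 m/s
q = v̄ × d × w = 0.5560 × 1.56 × 3.20 = 2.776 m³/s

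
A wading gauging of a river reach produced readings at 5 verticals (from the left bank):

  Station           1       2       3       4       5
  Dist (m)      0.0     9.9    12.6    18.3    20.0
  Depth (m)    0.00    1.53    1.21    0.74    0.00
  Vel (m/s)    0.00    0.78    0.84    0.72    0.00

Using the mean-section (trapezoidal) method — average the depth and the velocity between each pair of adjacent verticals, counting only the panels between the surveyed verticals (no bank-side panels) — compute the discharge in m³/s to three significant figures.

10.5 m³/s

Panel 1-2: Δb = 9.9 m, d̄ = (0.00+1.53)/2 = 0.765, v̄ = (0.00+0.78)/2 = 0.39 → q = 9.9×0.765×0.39 = 2.954 m³/s
Panel 2-3: Δb = 2.7 m, d̄ = (1.53+1.21)/2 = 1.37, v̄ = (0.78+0.84)/2 = 0.81 → q = 2.7×1.37×0.81 = 2.996 m³/s
Panel 3-4: Δb = 5.7 m, d̄ = (1.21+0.74)/2 = 0.975, v̄ = (0.84+0.72)/2 = 0.78 → q = 5.7×0.975×0.78 = 4.335 m³/s
Panel 4-5: Δb = 1.7 m, d̄ = (0.74+0.00)/2 = 0.37, v̄ = (0.72+0.00)/2 = 0.36 → q = 1.7×0.37×0.36 = 0.2264 m³/s
Q = Σ q = 10.51 m³/s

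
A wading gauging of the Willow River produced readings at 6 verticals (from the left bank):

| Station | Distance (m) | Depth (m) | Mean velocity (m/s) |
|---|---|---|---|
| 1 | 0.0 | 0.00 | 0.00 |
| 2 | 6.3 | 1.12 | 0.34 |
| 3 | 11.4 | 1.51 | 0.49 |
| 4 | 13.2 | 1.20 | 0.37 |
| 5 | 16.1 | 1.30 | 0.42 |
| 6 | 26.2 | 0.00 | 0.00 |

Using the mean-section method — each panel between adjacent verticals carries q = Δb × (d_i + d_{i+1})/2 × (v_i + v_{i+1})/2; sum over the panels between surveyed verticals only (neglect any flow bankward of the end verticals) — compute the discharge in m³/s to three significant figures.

7.24 m³/s

Panel 1-2: Δb = 6.3 m, d̄ = (0.00+1.12)/2 = 0.56, v̄ = (0.00+0.34)/2 = 0.17 → q = 6.3×0.56×0.17 = 0.5998 m³/s
Panel 2-3: Δb = 5.1 m, d̄ = (1.12+1.51)/2 = 1.315, v̄ = (0.34+0.49)/2 = 0.415 → q = 5.1×1.315×0.415 = 2.783 m³/s
Panel 3-4: Δb = 1.8 m, d̄ = (1.51+1.20)/2 = 1.355, v̄ = (0.49+0.37)/2 = 0.43 → q = 1.8×1.355×0.43 = 1.049 m³/s
Panel 4-5: Δb = 2.9 m, d̄ = (1.20+1.30)/2 = 1.25, v̄ = (0.37+0.42)/2 = 0.395 → q = 2.9×1.25×0.395 = 1.432 m³/s
Panel 5-6: Δb = 10.1 m, d̄ = (1.30+0.00)/2 = 0.65, v̄ = (0.42+0.00)/2 = 0.21 → q = 10.1×0.65×0.21 = 1.379 m³/s
Q = Σ q = 7.242 m³/s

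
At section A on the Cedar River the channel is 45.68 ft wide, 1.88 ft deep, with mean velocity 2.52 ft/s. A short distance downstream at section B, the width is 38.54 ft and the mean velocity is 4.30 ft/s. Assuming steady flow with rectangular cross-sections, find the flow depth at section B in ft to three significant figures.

Q = A₁V₁ = (45.68×1.88) × 2.52 = 216.4 ft³/s
d₂ = Q/(b₂ V₂) = 216.4/(38.54×4.30) = 1.306 ft

1.31 ft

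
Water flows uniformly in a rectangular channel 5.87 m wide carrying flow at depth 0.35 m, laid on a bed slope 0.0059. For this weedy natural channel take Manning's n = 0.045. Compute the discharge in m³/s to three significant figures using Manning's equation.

1.62 m³/s

A = b·y = 5.87 × 0.35 = 2.055 m²
P = b + 2y = 5.87 + 2×0.35 = 6.570 m
R = A/P = 2.055/6.570 = 0.3127 m
Q = (1/n)·A·R^(2/3)·S^(1/2) = (1/0.045) × 2.055 × 0.3127^(2/3) × 0.0059^(1/2) = 1.616 m³/s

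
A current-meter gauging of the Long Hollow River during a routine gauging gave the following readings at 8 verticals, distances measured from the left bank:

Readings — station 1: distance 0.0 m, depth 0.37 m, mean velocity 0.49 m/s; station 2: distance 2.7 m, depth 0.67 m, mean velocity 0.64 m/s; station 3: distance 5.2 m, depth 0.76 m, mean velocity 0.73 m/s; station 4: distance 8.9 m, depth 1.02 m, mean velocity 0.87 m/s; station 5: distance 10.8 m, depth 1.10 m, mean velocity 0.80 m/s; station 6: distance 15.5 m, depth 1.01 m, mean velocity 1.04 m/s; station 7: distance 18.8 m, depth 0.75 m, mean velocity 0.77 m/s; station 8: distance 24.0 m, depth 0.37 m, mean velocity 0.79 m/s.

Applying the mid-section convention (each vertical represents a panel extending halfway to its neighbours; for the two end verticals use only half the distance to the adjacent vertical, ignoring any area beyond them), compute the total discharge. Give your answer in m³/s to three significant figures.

15.9 m³/s

w_1 = (2.7 − 0.0)/2 = 1.35 m; q_1 = 0.49 × 0.37 × 1.35 = 0.2448 m³/s
w_2 = (5.2 − 0.0)/2 = 2.6 m; q_2 = 0.64 × 0.67 × 2.6 = 1.115 m³/s
w_3 = (8.9 − 2.7)/2 = 3.1 m; q_3 = 0.73 × 0.76 × 3.1 = 1.720 m³/s
w_4 = (10.8 − 5.2)/2 = 2.8 m; q_4 = 0.87 × 1.02 × 2.8 = 2.485 m³/s
w_5 = (15.5 − 8.9)/2 = 3.3 m; q_5 = 0.80 × 1.10 × 3.3 = 2.904 m³/s
w_6 = (18.8 − 10.8)/2 = 4 m; q_6 = 1.04 × 1.01 × 4 = 4.202 m³/s
w_7 = (24.0 − 15.5)/2 = 4.25 m; q_7 = 0.77 × 0.75 × 4.25 = 2.454 m³/s
w_8 = (24.0 − 18.8)/2 = 2.6 m; q_8 = 0.79 × 0.37 × 2.6 = 0.7600 m³/s
Q = Σ qᵢ = 15.88 m³/s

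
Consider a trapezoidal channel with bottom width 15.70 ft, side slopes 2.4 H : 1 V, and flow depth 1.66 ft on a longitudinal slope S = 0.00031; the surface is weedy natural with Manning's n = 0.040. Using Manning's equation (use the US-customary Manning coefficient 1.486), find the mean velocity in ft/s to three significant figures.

0.796 ft/s

A = (b + z·y)·y = (15.70 + 2.4×1.66)×1.66 = 32.68 ft²
P = b + 2y√(1+z²) = 15.70 + 2×1.66×√(1+2.4²) = 24.33 ft
R = A/P = 32.68/24.33 = 1.343 ft
Q = (1.486/n)·A·R^(2/3)·S^(1/2) = (1.486/0.040) × 32.68 × 1.343^(2/3) × 0.00031^(1/2) = 26.01 ft³/s
V = Q/A = 26.01/32.68 = 0.7962 ft/s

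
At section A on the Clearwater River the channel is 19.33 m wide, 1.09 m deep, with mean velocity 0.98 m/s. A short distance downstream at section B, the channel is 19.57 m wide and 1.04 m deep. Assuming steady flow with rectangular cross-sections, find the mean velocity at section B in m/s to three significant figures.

Q = A₁V₁ = (19.33×1.09) × 0.98 = 20.65 m³/s
A₂ = 19.57 × 1.04 = 20.35 m²
V₂ = Q/A₂ = 20.65/20.35 = 1.015 m/s

1.01 m/s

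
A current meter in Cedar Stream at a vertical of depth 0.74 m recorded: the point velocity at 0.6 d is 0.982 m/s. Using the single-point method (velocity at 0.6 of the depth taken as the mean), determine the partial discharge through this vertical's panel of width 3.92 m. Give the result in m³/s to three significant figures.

2.85 m³/s

v̄ = v₀.₆ = 0.982 m/s
q = v̄ × d × w = 0.9820 × 0.74 × 3.92 = 2.849 m³/s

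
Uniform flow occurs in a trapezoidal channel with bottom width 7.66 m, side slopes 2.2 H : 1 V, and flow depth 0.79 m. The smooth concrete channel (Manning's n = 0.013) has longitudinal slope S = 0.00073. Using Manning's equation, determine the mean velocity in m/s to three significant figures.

A = (b + z·y)·y = (7.66 + 2.2×0.79)×0.79 = 7.424 m²
P = b + 2y√(1+z²) = 7.66 + 2×0.79×√(1+2.2²) = 11.48 m
R = A/P = 7.424/11.48 = 0.6468 m
Q = (1/n)·A·R^(2/3)·S^(1/2) = (1/0.013) × 7.424 × 0.6468^(2/3) × 0.00073^(1/2) = 11.54 m³/s
V = Q/A = 11.54/7.424 = 1.554 m/s

1.55 m/s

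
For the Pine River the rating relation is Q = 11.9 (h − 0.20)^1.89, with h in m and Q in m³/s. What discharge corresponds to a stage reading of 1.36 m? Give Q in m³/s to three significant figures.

15.8 m³/s

Q = 11.9 × (1.36 − 0.20)^1.89 = 11.9 × 1.16^1.89 = 15.75 m³/s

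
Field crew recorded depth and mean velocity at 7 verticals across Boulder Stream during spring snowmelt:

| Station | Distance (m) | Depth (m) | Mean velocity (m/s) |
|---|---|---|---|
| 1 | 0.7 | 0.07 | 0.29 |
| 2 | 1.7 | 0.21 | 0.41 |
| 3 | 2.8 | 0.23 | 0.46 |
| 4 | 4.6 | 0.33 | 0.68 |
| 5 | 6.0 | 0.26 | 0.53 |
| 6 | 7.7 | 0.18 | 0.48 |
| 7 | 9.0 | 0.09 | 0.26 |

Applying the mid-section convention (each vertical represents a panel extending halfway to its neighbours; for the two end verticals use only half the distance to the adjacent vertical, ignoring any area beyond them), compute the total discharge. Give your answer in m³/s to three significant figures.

w_1 = (1.7 − 0.7)/2 = 0.5 m; q_1 = 0.29 × 0.07 × 0.5 = 0.01015 m³/s
w_2 = (2.8 − 0.7)/2 = 1.05 m; q_2 = 0.41 × 0.21 × 1.05 = 0.09041 m³/s
w_3 = (4.6 − 1.7)/2 = 1.45 m; q_3 = 0.46 × 0.23 × 1.45 = 0.1534 m³/s
w_4 = (6.0 − 2.8)/2 = 1.6 m; q_4 = 0.68 × 0.33 × 1.6 = 0.3590 m³/s
w_5 = (7.7 − 4.6)/2 = 1.55 m; q_5 = 0.53 × 0.26 × 1.55 = 0.2136 m³/s
w_6 = (9.0 − 6.0)/2 = 1.5 m; q_6 = 0.48 × 0.18 × 1.5 = 0.1296 m³/s
w_7 = (9.0 − 7.7)/2 = 0.65 m; q_7 = 0.26 × 0.09 × 0.65 = 0.01521 m³/s
Q = Σ qᵢ = 0.9714 m³/s

0.971 m³/s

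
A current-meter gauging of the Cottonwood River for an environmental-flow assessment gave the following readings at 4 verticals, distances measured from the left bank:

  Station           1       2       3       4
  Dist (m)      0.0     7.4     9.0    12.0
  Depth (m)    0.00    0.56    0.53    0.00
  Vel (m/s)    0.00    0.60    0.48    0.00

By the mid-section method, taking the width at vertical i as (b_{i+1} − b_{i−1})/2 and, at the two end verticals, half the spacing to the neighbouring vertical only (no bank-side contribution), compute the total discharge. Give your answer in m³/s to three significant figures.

2.10 m³/s

w_2 = (9.0 − 0.0)/2 = 4.5 m; q_2 = 0.60 × 0.56 × 4.5 = 1.512 m³/s
w_3 = (12.0 − 7.4)/2 = 2.3 m; q_3 = 0.48 × 0.53 × 2.3 = 0.5851 m³/s
Stations 1, 4 contribute zero (depth or velocity is 0).
Q = Σ qᵢ = 2.097 m³/s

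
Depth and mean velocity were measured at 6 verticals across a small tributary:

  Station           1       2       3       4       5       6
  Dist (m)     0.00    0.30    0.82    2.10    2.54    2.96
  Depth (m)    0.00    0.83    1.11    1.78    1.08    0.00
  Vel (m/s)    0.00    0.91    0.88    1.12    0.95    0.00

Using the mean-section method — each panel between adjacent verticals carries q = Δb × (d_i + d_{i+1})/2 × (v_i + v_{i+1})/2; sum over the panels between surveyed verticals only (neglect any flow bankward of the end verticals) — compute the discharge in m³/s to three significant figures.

3.12 m³/s

Panel 1-2: Δb = 0.3 m, d̄ = (0.00+0.83)/2 = 0.415, v̄ = (0.00+0.91)/2 = 0.455 → q = 0.3×0.415×0.455 = 0.05665 m³/s
Panel 2-3: Δb = 0.52 m, d̄ = (0.83+1.11)/2 = 0.97, v̄ = (0.91+0.88)/2 = 0.895 → q = 0.52×0.97×0.895 = 0.4514 m³/s
Panel 3-4: Δb = 1.28 m, d̄ = (1.11+1.78)/2 = 1.445, v̄ = (0.88+1.12)/2 = 1 → q = 1.28×1.445×1 = 1.850 m³/s
Panel 4-5: Δb = 0.44 m, d̄ = (1.78+1.08)/2 = 1.43, v̄ = (1.12+0.95)/2 = 1.035 → q = 0.44×1.43×1.035 = 0.6512 m³/s
Panel 5-6: Δb = 0.42 m, d̄ = (1.08+0.00)/2 = 0.54, v̄ = (0.95+0.00)/2 = 0.475 → q = 0.42×0.54×0.475 = 0.1077 m³/s
Q = Σ q = 3.117 m³/s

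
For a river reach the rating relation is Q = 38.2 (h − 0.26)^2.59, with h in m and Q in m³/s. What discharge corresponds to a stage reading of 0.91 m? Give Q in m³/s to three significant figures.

12.5 m³/s

Q = 38.2 × (0.91 − 0.26)^2.59 = 38.2 × 0.65^2.59 = 12.52 m³/s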